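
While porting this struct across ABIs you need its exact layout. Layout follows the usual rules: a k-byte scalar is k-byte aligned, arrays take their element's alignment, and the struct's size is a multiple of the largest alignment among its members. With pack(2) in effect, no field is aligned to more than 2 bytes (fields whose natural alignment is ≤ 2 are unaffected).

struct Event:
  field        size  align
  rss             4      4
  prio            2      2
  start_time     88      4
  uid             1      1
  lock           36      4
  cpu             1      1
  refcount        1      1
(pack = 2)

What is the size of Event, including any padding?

134 bytes

@0: rss [4B, align 2] → 4
@4: prio [2B, align 2] → 6
@6: start_time [88B, align 2] → 94
@94: uid [1B, align 1] → 95
+1 pad (align 2)
@96: lock [36B, align 2] → 132
@132: cpu [1B, align 1] → 133
@133: refcount [1B, align 1] → 134
size 134, align 2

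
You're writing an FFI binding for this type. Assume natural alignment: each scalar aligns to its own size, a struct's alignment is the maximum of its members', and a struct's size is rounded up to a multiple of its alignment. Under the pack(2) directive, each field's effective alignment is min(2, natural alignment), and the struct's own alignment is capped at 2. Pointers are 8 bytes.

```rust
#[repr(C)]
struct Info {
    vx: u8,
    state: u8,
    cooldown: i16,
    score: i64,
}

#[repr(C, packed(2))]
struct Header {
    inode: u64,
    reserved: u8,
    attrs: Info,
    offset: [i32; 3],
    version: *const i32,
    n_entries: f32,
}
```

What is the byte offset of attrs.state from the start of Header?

Info: 0..1  vx  (1B, 1-aligned); 1..2  state  (1B, 1-aligned); 2..4  cooldown  (2B, 2-aligned); 4..8  -- padding (4B); 8..16  score  (8B, 8-aligned); sizeof = 16, alignof = 8
0..8  inode  (8B, 2-aligned)
8..9  reserved  (1B, 1-aligned)
9..10  -- padding (1B)
10..26  attrs  (16B, 2-aligned)
within Info: state at 1
10 + 1 = 11

11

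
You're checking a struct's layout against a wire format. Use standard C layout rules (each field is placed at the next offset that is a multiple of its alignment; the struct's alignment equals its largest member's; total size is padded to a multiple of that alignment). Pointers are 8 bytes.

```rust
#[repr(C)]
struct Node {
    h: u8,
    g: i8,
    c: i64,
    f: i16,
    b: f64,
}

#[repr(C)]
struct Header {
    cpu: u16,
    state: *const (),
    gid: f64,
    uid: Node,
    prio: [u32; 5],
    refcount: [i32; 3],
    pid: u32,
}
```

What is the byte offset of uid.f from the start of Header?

40

Node: 0..1  h  (1B, 1-aligned); 1..2  g  (1B, 1-aligned); 2..8  -- padding (6B); 8..16  c  (8B, 8-aligned); 16..18  f  (2B, 2-aligned); 18..24  -- padding (6B); 24..32  b  (8B, 8-aligned); sizeof = 32, alignof = 8
0..2  cpu  (2B, 2-aligned)
2..8  -- padding (6B)
8..16  state  (8B, 8-aligned)
16..24  gid  (8B, 8-aligned)
24..56  uid  (32B, 8-aligned)
within Node: f at 16
24 + 16 = 40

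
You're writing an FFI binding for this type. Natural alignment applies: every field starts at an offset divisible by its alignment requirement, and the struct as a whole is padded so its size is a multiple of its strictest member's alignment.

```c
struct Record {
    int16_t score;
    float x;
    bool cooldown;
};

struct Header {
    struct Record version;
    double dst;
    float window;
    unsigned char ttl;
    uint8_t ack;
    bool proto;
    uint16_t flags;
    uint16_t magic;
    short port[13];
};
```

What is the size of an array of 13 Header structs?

Record: score at 0 (size 2, align 2) → ends 2; pad 2 to align 4 for x; x at 4 (size 4, align 4) → ends 8; cooldown at 8 (size 1, align 1) → ends 9; tail pad 3 to reach multiple of 4; total 12 bytes, alignment 4
version at 0 (size 12, align 4) → ends 12
pad 4 to align 8 for dst
dst at 16 (size 8, align 8) → ends 24
window at 24 (size 4, align 4) → ends 28
ttl at 28 (size 1, align 1) → ends 29
ack at 29 (size 1, align 1) → ends 30
proto at 30 (size 1, align 1) → ends 31
pad 1 to align 2 for flags
flags at 32 (size 2, align 2) → ends 34
magic at 34 (size 2, align 2) → ends 36
port at 36 (size 26, align 2) → ends 62
tail pad 2 to reach multiple of 8
total 64 bytes, alignment 8
array of 13: 13 × 64 = 832

832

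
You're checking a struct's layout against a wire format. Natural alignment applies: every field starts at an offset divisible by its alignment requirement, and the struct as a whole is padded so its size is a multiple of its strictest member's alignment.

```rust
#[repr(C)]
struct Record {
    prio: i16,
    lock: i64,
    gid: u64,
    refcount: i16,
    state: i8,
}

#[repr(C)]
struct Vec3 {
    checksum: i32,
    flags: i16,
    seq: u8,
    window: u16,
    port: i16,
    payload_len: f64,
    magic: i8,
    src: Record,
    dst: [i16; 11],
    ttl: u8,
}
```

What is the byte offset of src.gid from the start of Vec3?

48

Record: @0: prio [2B, align 2] → 2; +6 pad (align 8); @8: lock [8B, align 8] → 16; @16: gid [8B, align 8] → 24; @24: refcount [2B, align 2] → 26; @26: state [1B, align 1] → 27; +5 tail pad (align 8); size 32, align 8
@0: checksum [4B, align 4] → 4
@4: flags [2B, align 2] → 6
@6: seq [1B, align 1] → 7
+1 pad (align 2)
@8: window [2B, align 2] → 10
@10: port [2B, align 2] → 12
+4 pad (align 8)
@16: payload_len [8B, align 8] → 24
@24: magic [1B, align 1] → 25
+7 pad (align 8)
@32: src [32B, align 8] → 64
within Record: gid at 16
32 + 16 = 48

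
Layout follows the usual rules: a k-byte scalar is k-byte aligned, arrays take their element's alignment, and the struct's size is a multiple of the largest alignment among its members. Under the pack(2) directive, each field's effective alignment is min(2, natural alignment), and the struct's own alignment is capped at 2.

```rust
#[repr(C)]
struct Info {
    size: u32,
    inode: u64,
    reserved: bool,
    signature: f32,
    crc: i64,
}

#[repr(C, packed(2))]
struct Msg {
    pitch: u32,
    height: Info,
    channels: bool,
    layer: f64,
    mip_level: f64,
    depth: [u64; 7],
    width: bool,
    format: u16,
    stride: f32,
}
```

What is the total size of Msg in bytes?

Info: @0: size [4B, align 4] → 4; +4 pad (align 8); @8: inode [8B, align 8] → 16; @16: reserved [1B, align 1] → 17; +3 pad (align 4); @20: signature [4B, align 4] → 24; @24: crc [8B, align 8] → 32; size 32, align 8
@0: pitch [4B, align 2] → 4
@4: height [32B, align 2] → 36
@36: channels [1B, align 1] → 37
+1 pad (align 2)
@38: layer [8B, align 2] → 46
@46: mip_level [8B, align 2] → 54
@54: depth [56B, align 2] → 110
@110: width [1B, align 1] → 111
+1 pad (align 2)
@112: format [2B, align 2] → 114
@114: stride [4B, align 2] → 118
size 118, align 2

118 bytes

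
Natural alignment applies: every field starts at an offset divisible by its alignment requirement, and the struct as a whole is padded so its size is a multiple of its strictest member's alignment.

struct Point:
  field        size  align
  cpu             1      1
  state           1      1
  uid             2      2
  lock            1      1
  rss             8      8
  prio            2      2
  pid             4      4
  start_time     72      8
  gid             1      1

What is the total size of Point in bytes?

cpu at 0 (size 1, align 1) → ends 1
state at 1 (size 1, align 1) → ends 2
uid at 2 (size 2, align 2) → ends 4
lock at 4 (size 1, align 1) → ends 5
pad 3 to align 8 for rss
rss at 8 (size 8, align 8) → ends 16
prio at 16 (size 2, align 2) → ends 18
pad 2 to align 4 for pid
pid at 20 (size 4, align 4) → ends 24
start_time at 24 (size 72, align 8) → ends 96
gid at 96 (size 1, align 1) → ends 97
tail pad 7 to reach multiple of 8
total 104 bytes, alignment 8

104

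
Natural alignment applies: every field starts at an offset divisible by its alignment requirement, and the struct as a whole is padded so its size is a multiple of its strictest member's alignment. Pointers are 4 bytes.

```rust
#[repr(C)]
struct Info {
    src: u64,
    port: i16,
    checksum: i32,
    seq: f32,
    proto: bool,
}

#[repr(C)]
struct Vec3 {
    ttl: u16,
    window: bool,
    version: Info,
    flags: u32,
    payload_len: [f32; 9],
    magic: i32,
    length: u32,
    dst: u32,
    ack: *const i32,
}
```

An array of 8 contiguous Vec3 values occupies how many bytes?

704

Info: 0..8  src  (8B, 8-aligned); 8..10  port  (2B, 2-aligned); 10..12  -- padding (2B); 12..16  checksum  (4B, 4-aligned); 16..20  seq  (4B, 4-aligned); 20..21  proto  (1B, 1-aligned); 21..24  -- tail padding (3B); sizeof = 24, alignof = 8
0..2  ttl  (2B, 2-aligned)
2..3  window  (1B, 1-aligned)
3..8  -- padding (5B)
8..32  version  (24B, 8-aligned)
32..36  flags  (4B, 4-aligned)
36..72  payload_len  (36B, 4-aligned)
72..76  magic  (4B, 4-aligned)
76..80  length  (4B, 4-aligned)
80..84  dst  (4B, 4-aligned)
84..88  ack  (4B, 4-aligned)
sizeof = 88, alignof = 8
array of 8: 8 × 88 = 704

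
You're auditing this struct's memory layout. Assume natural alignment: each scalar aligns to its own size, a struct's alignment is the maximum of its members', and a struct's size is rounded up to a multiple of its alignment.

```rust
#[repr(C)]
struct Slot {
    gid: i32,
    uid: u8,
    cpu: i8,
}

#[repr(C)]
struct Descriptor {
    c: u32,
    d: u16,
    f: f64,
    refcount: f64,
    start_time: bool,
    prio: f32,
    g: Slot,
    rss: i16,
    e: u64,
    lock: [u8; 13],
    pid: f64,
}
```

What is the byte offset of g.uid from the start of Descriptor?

Slot: 0..4  gid  (4B, 4-aligned); 4..5  uid  (1B, 1-aligned); 5..6  cpu  (1B, 1-aligned); 6..8  -- tail padding (2B); sizeof = 8, alignof = 4
0..4  c  (4B, 4-aligned)
4..6  d  (2B, 2-aligned)
6..8  -- padding (2B)
8..16  f  (8B, 8-aligned)
16..24  refcount  (8B, 8-aligned)
24..25  start_time  (1B, 1-aligned)
25..28  -- padding (3B)
28..32  prio  (4B, 4-aligned)
32..40  g  (8B, 4-aligned)
within Slot: uid at 4
32 + 4 = 36

36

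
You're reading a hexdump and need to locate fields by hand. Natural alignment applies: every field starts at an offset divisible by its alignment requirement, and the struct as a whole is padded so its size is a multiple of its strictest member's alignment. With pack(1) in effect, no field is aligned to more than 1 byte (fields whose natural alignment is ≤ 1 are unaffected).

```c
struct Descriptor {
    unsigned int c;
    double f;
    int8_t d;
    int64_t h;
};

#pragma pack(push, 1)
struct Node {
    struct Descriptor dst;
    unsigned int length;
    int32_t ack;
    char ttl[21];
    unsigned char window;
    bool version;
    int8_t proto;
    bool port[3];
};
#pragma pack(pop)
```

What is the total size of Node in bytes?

67

Descriptor: c at 0 (size 4, align 4) → ends 4; pad 4 to align 8 for f; f at 8 (size 8, align 8) → ends 16; d at 16 (size 1, align 1) → ends 17; pad 7 to align 8 for h; h at 24 (size 8, align 8) → ends 32; total 32 bytes, alignment 8
dst at 0 (size 32, align 1) → ends 32
length at 32 (size 4, align 1) → ends 36
ack at 36 (size 4, align 1) → ends 40
ttl at 40 (size 21, align 1) → ends 61
window at 61 (size 1, align 1) → ends 62
version at 62 (size 1, align 1) → ends 63
proto at 63 (size 1, align 1) → ends 64
port at 64 (size 3, align 1) → ends 67
total 67 bytes, alignment 1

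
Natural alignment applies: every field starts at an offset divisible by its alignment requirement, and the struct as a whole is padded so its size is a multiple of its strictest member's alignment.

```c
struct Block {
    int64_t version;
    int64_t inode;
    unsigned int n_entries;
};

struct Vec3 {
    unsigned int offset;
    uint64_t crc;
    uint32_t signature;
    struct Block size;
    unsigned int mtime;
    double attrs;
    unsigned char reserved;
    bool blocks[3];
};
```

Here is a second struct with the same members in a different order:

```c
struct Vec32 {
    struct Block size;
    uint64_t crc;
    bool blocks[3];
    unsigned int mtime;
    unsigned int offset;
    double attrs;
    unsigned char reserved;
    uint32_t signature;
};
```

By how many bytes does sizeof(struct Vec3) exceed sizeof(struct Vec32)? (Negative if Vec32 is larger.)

8

Block: 0..8  version  (8B, 8-aligned); 8..16  inode  (8B, 8-aligned); 16..20  n_entries  (4B, 4-aligned); 20..24  -- tail padding (4B); sizeof = 24, alignof = 8
0..4  offset  (4B, 4-aligned)
4..8  -- padding (4B)
8..16  crc  (8B, 8-aligned)
16..20  signature  (4B, 4-aligned)
20..24  -- padding (4B)
24..48  size  (24B, 8-aligned)
48..52  mtime  (4B, 4-aligned)
52..56  -- padding (4B)
56..64  attrs  (8B, 8-aligned)
64..65  reserved  (1B, 1-aligned)
65..68  blocks  (3B, 1-aligned)
68..72  -- tail padding (4B)
sizeof = 72, alignof = 8
— Vec32 —
0..24  size  (24B, 8-aligned)
24..32  crc  (8B, 8-aligned)
32..35  blocks  (3B, 1-aligned)
35..36  -- padding (1B)
36..40  mtime  (4B, 4-aligned)
40..44  offset  (4B, 4-aligned)
44..48  -- padding (4B)
48..56  attrs  (8B, 8-aligned)
56..57  reserved  (1B, 1-aligned)
57..60  -- padding (3B)
60..64  signature  (4B, 4-aligned)
sizeof = 64, alignof = 8
72 − 64 = 8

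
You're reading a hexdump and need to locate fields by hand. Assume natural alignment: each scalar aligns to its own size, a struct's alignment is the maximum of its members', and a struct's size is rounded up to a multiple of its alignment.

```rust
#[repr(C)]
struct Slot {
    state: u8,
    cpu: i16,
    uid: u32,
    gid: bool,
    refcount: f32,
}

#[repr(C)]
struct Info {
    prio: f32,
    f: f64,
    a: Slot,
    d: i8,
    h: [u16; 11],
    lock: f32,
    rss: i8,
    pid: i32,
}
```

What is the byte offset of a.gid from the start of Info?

24

Slot: @0: state [1B, align 1] → 1; +1 pad (align 2); @2: cpu [2B, align 2] → 4; @4: uid [4B, align 4] → 8; @8: gid [1B, align 1] → 9; +3 pad (align 4); @12: refcount [4B, align 4] → 16; size 16, align 4
@0: prio [4B, align 4] → 4
+4 pad (align 8)
@8: f [8B, align 8] → 16
@16: a [16B, align 4] → 32
within Slot: gid at 8
16 + 8 = 24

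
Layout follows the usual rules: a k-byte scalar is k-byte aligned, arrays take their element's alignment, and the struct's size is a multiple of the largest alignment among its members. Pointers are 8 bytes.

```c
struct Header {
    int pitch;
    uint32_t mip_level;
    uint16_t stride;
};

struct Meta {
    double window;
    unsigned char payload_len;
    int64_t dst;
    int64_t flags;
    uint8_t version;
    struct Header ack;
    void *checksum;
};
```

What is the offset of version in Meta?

Header: pitch at 0 (size 4, align 4) → ends 4; mip_level at 4 (size 4, align 4) → ends 8; stride at 8 (size 2, align 2) → ends 10; tail pad 2 to reach multiple of 4; total 12 bytes, alignment 4
window at 0 (size 8, align 8) → ends 8
payload_len at 8 (size 1, align 1) → ends 9
pad 7 to align 8 for dst
dst at 16 (size 8, align 8) → ends 24
flags at 24 (size 8, align 8) → ends 32
version at 32 (size 1, align 1) → ends 33

32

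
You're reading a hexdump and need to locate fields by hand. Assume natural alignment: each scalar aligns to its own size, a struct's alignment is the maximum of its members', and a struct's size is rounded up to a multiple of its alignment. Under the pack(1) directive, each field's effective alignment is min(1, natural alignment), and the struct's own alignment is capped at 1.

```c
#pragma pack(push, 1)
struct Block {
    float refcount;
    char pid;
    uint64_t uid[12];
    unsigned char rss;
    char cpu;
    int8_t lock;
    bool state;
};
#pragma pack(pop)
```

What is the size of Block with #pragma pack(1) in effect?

105

@0: refcount [4B, align 1] → 4
@4: pid [1B, align 1] → 5
@5: uid [96B, align 1] → 101
@101: rss [1B, align 1] → 102
@102: cpu [1B, align 1] → 103
@103: lock [1B, align 1] → 104
@104: state [1B, align 1] → 105
size 105, align 1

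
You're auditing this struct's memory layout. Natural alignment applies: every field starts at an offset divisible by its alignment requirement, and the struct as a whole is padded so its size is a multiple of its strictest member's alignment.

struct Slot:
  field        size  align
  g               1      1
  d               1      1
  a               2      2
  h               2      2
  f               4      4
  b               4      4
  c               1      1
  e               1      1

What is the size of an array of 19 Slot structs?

380

0..1  g  (1B, 1-aligned)
1..2  d  (1B, 1-aligned)
2..4  a  (2B, 2-aligned)
4..6  h  (2B, 2-aligned)
6..8  -- padding (2B)
8..12  f  (4B, 4-aligned)
12..16  b  (4B, 4-aligned)
16..17  c  (1B, 1-aligned)
17..18  e  (1B, 1-aligned)
18..20  -- tail padding (2B)
sizeof = 20, alignof = 4
array of 19: 19 × 20 = 380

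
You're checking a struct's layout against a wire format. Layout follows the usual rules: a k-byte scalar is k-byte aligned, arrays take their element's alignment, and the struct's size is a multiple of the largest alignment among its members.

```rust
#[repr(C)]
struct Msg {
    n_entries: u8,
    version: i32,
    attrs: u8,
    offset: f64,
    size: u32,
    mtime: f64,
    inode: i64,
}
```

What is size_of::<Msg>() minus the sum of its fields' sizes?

n_entries at 0 (size 1, align 1) → ends 1
pad 3 to align 4 for version
version at 4 (size 4, align 4) → ends 8
attrs at 8 (size 1, align 1) → ends 9
pad 7 to align 8 for offset
offset at 16 (size 8, align 8) → ends 24
size at 24 (size 4, align 4) → ends 28
pad 4 to align 8 for mtime
mtime at 32 (size 8, align 8) → ends 40
inode at 40 (size 8, align 8) → ends 48
total 48 bytes, alignment 8
data bytes 34, size 48 → padding 14

14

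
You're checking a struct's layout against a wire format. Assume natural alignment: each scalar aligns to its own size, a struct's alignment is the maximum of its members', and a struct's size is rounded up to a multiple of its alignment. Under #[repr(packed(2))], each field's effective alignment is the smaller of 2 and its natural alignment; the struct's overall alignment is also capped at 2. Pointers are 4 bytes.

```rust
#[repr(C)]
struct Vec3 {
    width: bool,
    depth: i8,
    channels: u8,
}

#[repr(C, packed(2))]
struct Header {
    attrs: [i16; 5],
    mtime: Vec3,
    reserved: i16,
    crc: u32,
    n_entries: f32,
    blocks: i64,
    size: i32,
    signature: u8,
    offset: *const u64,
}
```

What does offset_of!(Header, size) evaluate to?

Vec3: 0..1  width  (1B, 1-aligned); 1..2  depth  (1B, 1-aligned); 2..3  channels  (1B, 1-aligned); sizeof = 3, alignof = 1
0..10  attrs  (10B, 2-aligned)
10..13  mtime  (3B, 1-aligned)
13..14  -- padding (1B)
14..16  reserved  (2B, 2-aligned)
16..20  crc  (4B, 2-aligned)
20..24  n_entries  (4B, 2-aligned)
24..32  blocks  (8B, 2-aligned)
32..36  size  (4B, 2-aligned)

32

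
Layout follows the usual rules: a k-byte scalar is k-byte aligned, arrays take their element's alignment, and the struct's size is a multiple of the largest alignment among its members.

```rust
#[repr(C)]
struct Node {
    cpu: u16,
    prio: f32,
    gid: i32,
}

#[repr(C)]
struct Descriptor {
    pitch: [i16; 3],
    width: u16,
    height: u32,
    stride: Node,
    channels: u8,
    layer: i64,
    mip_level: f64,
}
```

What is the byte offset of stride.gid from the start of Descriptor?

20

Node: 0..2  cpu  (2B, 2-aligned); 2..4  -- padding (2B); 4..8  prio  (4B, 4-aligned); 8..12  gid  (4B, 4-aligned); sizeof = 12, alignof = 4
0..6  pitch  (6B, 2-aligned)
6..8  width  (2B, 2-aligned)
8..12  height  (4B, 4-aligned)
12..24  stride  (12B, 4-aligned)
within Node: gid at 8
12 + 8 = 20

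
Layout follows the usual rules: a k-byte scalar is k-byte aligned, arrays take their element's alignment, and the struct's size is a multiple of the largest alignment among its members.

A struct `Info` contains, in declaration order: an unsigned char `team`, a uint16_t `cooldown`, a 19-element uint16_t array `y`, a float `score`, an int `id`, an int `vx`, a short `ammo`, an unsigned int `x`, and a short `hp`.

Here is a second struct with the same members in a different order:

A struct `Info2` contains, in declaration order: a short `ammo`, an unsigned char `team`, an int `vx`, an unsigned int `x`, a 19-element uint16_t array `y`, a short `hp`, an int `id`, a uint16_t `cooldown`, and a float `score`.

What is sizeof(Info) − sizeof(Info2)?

4

team at 0 (size 1, align 1) → ends 1
pad 1 to align 2 for cooldown
cooldown at 2 (size 2, align 2) → ends 4
y at 4 (size 38, align 2) → ends 42
pad 2 to align 4 for score
score at 44 (size 4, align 4) → ends 48
id at 48 (size 4, align 4) → ends 52
vx at 52 (size 4, align 4) → ends 56
ammo at 56 (size 2, align 2) → ends 58
pad 2 to align 4 for x
x at 60 (size 4, align 4) → ends 64
hp at 64 (size 2, align 2) → ends 66
tail pad 2 to reach multiple of 4
total 68 bytes, alignment 4
— Info2 —
ammo at 0 (size 2, align 2) → ends 2
team at 2 (size 1, align 1) → ends 3
pad 1 to align 4 for vx
vx at 4 (size 4, align 4) → ends 8
x at 8 (size 4, align 4) → ends 12
y at 12 (size 38, align 2) → ends 50
hp at 50 (size 2, align 2) → ends 52
id at 52 (size 4, align 4) → ends 56
cooldown at 56 (size 2, align 2) → ends 58
pad 2 to align 4 for score
score at 60 (size 4, align 4) → ends 64
total 64 bytes, alignment 4
68 − 64 = 4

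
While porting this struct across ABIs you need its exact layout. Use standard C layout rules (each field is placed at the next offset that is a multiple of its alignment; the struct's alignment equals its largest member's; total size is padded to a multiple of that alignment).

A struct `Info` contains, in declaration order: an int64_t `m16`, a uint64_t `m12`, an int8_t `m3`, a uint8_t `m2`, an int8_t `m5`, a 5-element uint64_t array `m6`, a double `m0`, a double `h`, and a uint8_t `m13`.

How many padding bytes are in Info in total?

12

0..8  m16  (8B, 8-aligned)
8..16  m12  (8B, 8-aligned)
16..17  m3  (1B, 1-aligned)
17..18  m2  (1B, 1-aligned)
18..19  m5  (1B, 1-aligned)
19..24  -- padding (5B)
24..64  m6  (40B, 8-aligned)
64..72  m0  (8B, 8-aligned)
72..80  h  (8B, 8-aligned)
80..81  m13  (1B, 1-aligned)
81..88  -- tail padding (7B)
sizeof = 88, alignof = 8
data bytes 76, size 88 → padding 12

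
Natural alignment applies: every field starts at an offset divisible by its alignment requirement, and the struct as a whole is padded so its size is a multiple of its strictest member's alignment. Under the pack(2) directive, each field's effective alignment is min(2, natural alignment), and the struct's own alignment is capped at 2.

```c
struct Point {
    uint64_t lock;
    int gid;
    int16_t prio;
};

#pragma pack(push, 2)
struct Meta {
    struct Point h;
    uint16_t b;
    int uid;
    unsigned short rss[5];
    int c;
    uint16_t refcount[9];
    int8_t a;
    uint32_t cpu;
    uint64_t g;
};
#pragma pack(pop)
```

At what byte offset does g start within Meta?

Point: @0: lock [8B, align 8] → 8; @8: gid [4B, align 4] → 12; @12: prio [2B, align 2] → 14; +2 tail pad (align 8); size 16, align 8
@0: h [16B, align 2] → 16
@16: b [2B, align 2] → 18
@18: uid [4B, align 2] → 22
@22: rss [10B, align 2] → 32
@32: c [4B, align 2] → 36
@36: refcount [18B, align 2] → 54
@54: a [1B, align 1] → 55
+1 pad (align 2)
@56: cpu [4B, align 2] → 60
@60: g [8B, align 2] → 68

60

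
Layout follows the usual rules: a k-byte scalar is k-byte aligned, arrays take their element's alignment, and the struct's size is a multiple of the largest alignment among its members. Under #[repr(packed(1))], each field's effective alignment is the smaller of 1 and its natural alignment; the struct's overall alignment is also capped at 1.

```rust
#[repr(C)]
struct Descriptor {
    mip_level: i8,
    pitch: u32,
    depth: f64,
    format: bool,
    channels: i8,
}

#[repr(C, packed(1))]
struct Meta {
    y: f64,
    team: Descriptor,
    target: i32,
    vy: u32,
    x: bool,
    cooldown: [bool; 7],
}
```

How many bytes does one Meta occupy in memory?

Descriptor: 0..1  mip_level  (1B, 1-aligned); 1..4  -- padding (3B); 4..8  pitch  (4B, 4-aligned); 8..16  depth  (8B, 8-aligned); 16..17  format  (1B, 1-aligned); 17..18  channels  (1B, 1-aligned); 18..24  -- tail padding (6B); sizeof = 24, alignof = 8
0..8  y  (8B, 1-aligned)
8..32  team  (24B, 1-aligned)
32..36  target  (4B, 1-aligned)
36..40  vy  (4B, 1-aligned)
40..41  x  (1B, 1-aligned)
41..48  cooldown  (7B, 1-aligned)
sizeof = 48, alignof = 1

48 bytes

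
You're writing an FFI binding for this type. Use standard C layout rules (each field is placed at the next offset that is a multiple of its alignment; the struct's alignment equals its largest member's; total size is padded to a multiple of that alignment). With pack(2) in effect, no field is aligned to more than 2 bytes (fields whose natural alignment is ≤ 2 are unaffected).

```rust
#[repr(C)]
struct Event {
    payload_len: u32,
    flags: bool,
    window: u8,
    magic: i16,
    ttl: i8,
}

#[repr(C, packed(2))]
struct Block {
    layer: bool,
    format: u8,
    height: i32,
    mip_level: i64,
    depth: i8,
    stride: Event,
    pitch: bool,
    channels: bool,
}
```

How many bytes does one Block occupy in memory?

Event: @0: payload_len [4B, align 4] → 4; @4: flags [1B, align 1] → 5; @5: window [1B, align 1] → 6; @6: magic [2B, align 2] → 8; @8: ttl [1B, align 1] → 9; +3 tail pad (align 4); size 12, align 4
@0: layer [1B, align 1] → 1
@1: format [1B, align 1] → 2
@2: height [4B, align 2] → 6
@6: mip_level [8B, align 2] → 14
@14: depth [1B, align 1] → 15
+1 pad (align 2)
@16: stride [12B, align 2] → 28
@28: pitch [1B, align 1] → 29
@29: channels [1B, align 1] → 30
size 30, align 2

30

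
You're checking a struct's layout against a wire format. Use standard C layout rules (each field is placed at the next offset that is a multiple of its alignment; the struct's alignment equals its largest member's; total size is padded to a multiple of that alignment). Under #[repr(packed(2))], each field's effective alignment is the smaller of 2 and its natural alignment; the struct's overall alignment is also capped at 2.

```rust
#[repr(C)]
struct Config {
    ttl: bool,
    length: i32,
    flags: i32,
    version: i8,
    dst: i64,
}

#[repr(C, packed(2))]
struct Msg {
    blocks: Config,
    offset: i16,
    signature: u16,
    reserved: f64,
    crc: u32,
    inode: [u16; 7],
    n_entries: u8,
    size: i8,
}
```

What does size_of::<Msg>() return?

56 bytes

Config: ttl at 0 (size 1, align 1) → ends 1; pad 3 to align 4 for length; length at 4 (size 4, align 4) → ends 8; flags at 8 (size 4, align 4) → ends 12; version at 12 (size 1, align 1) → ends 13; pad 3 to align 8 for dst; dst at 16 (size 8, align 8) → ends 24; total 24 bytes, alignment 8
blocks at 0 (size 24, align 2) → ends 24
offset at 24 (size 2, align 2) → ends 26
signature at 26 (size 2, align 2) → ends 28
reserved at 28 (size 8, align 2) → ends 36
crc at 36 (size 4, align 2) → ends 40
inode at 40 (size 14, align 2) → ends 54
n_entries at 54 (size 1, align 1) → ends 55
size at 55 (size 1, align 1) → ends 56
total 56 bytes, alignment 2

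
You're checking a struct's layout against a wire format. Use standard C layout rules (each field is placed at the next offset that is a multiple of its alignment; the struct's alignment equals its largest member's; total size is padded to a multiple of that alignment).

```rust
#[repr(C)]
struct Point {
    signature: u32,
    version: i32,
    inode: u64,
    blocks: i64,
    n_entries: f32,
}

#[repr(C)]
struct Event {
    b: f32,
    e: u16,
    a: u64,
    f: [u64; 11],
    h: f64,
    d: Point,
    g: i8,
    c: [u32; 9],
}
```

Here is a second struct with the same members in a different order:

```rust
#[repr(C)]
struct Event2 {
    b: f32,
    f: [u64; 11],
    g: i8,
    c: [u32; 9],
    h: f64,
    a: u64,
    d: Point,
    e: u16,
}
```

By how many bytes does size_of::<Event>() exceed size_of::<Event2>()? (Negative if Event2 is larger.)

Point: @0: signature [4B, align 4] → 4; @4: version [4B, align 4] → 8; @8: inode [8B, align 8] → 16; @16: blocks [8B, align 8] → 24; @24: n_entries [4B, align 4] → 28; +4 tail pad (align 8); size 32, align 8
@0: b [4B, align 4] → 4
@4: e [2B, align 2] → 6
+2 pad (align 8)
@8: a [8B, align 8] → 16
@16: f [88B, align 8] → 104
@104: h [8B, align 8] → 112
@112: d [32B, align 8] → 144
@144: g [1B, align 1] → 145
+3 pad (align 4)
@148: c [36B, align 4] → 184
size 184, align 8
— Event2 —
@0: b [4B, align 4] → 4
+4 pad (align 8)
@8: f [88B, align 8] → 96
@96: g [1B, align 1] → 97
+3 pad (align 4)
@100: c [36B, align 4] → 136
@136: h [8B, align 8] → 144
@144: a [8B, align 8] → 152
@152: d [32B, align 8] → 184
@184: e [2B, align 2] → 186
+6 tail pad (align 8)
size 192, align 8
184 − 192 = -8

-8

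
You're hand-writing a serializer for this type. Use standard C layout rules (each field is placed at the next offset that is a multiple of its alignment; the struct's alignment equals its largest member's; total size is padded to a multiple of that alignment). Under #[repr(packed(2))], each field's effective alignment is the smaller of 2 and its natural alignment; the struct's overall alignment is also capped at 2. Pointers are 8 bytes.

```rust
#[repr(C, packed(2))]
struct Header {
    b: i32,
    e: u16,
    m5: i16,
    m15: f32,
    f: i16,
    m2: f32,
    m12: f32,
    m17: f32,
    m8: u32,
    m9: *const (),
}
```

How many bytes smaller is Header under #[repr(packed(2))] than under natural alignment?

natural layout:
  0..4  b  (4B, 4-aligned)
  4..6  e  (2B, 2-aligned)
  6..8  m5  (2B, 2-aligned)
  8..12  m15  (4B, 4-aligned)
  12..14  f  (2B, 2-aligned)
  14..16  -- padding (2B)
  16..20  m2  (4B, 4-aligned)
  20..24  m12  (4B, 4-aligned)
  24..28  m17  (4B, 4-aligned)
  28..32  m8  (4B, 4-aligned)
  32..40  m9  (8B, 8-aligned)
  sizeof = 40, alignof = 8
packed(2) layout:
  0..4  b  (4B, 2-aligned)
  4..6  e  (2B, 2-aligned)
  6..8  m5  (2B, 2-aligned)
  8..12  m15  (4B, 2-aligned)
  12..14  f  (2B, 2-aligned)
  14..18  m2  (4B, 2-aligned)
  18..22  m12  (4B, 2-aligned)
  22..26  m17  (4B, 2-aligned)
  26..30  m8  (4B, 2-aligned)
  30..38  m9  (8B, 2-aligned)
  sizeof = 38, alignof = 2
40 − 38 = 2

2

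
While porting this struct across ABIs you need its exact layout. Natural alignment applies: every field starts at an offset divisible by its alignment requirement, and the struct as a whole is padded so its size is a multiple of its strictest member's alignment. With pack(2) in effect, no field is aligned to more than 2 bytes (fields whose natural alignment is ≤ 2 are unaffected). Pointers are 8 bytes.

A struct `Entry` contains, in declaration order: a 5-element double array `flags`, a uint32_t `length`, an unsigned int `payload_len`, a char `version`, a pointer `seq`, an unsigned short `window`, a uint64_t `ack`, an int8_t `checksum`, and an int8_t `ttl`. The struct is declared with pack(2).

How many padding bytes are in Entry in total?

@0: flags [40B, align 2] → 40
@40: length [4B, align 2] → 44
@44: payload_len [4B, align 2] → 48
@48: version [1B, align 1] → 49
+1 pad (align 2)
@50: seq [8B, align 2] → 58
@58: window [2B, align 2] → 60
@60: ack [8B, align 2] → 68
@68: checksum [1B, align 1] → 69
@69: ttl [1B, align 1] → 70
size 70, align 2
data bytes 69, size 70 → padding 1

1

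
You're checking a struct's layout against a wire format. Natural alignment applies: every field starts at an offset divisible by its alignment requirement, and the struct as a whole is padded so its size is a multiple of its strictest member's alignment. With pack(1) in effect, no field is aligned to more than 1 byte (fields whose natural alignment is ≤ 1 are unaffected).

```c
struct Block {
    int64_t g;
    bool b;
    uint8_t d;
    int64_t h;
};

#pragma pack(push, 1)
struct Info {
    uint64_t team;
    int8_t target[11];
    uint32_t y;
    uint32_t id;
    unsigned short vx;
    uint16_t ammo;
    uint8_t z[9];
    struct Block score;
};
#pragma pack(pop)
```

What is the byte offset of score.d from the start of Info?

49

Block: 0..8  g  (8B, 8-aligned); 8..9  b  (1B, 1-aligned); 9..10  d  (1B, 1-aligned); 10..16  -- padding (6B); 16..24  h  (8B, 8-aligned); sizeof = 24, alignof = 8
0..8  team  (8B, 1-aligned)
8..19  target  (11B, 1-aligned)
19..23  y  (4B, 1-aligned)
23..27  id  (4B, 1-aligned)
27..29  vx  (2B, 1-aligned)
29..31  ammo  (2B, 1-aligned)
31..40  z  (9B, 1-aligned)
40..64  score  (24B, 1-aligned)
within Block: d at 9
40 + 9 = 49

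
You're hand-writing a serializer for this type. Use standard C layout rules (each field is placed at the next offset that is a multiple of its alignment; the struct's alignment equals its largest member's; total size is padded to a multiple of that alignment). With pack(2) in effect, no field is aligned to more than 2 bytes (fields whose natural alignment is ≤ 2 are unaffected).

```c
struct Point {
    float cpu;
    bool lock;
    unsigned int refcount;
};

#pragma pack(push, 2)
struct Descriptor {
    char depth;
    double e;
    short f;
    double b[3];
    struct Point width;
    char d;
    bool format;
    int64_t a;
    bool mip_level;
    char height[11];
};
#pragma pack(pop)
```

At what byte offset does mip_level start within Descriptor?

58

Point: @0: cpu [4B, align 4] → 4; @4: lock [1B, align 1] → 5; +3 pad (align 4); @8: refcount [4B, align 4] → 12; size 12, align 4
@0: depth [1B, align 1] → 1
+1 pad (align 2)
@2: e [8B, align 2] → 10
@10: f [2B, align 2] → 12
@12: b [24B, align 2] → 36
@36: width [12B, align 2] → 48
@48: d [1B, align 1] → 49
@49: format [1B, align 1] → 50
@50: a [8B, align 2] → 58
@58: mip_level [1B, align 1] → 59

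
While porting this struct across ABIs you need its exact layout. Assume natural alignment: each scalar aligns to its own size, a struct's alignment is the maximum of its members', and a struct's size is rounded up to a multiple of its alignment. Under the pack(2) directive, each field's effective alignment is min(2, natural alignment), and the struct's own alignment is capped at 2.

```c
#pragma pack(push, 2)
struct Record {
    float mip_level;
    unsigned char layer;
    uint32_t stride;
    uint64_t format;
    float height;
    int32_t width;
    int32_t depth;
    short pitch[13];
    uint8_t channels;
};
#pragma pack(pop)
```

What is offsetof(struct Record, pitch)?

30

@0: mip_level [4B, align 2] → 4
@4: layer [1B, align 1] → 5
+1 pad (align 2)
@6: stride [4B, align 2] → 10
@10: format [8B, align 2] → 18
@18: height [4B, align 2] → 22
@22: width [4B, align 2] → 26
@26: depth [4B, align 2] → 30
@30: pitch [26B, align 2] → 56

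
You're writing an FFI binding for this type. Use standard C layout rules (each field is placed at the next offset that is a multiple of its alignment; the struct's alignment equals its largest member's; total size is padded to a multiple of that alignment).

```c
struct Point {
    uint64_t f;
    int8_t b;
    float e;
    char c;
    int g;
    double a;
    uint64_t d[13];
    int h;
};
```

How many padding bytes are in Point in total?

0..8  f  (8B, 8-aligned)
8..9  b  (1B, 1-aligned)
9..12  -- padding (3B)
12..16  e  (4B, 4-aligned)
16..17  c  (1B, 1-aligned)
17..20  -- padding (3B)
20..24  g  (4B, 4-aligned)
24..32  a  (8B, 8-aligned)
32..136  d  (104B, 8-aligned)
136..140  h  (4B, 4-aligned)
140..144  -- tail padding (4B)
sizeof = 144, alignof = 8
data bytes 134, size 144 → padding 10

10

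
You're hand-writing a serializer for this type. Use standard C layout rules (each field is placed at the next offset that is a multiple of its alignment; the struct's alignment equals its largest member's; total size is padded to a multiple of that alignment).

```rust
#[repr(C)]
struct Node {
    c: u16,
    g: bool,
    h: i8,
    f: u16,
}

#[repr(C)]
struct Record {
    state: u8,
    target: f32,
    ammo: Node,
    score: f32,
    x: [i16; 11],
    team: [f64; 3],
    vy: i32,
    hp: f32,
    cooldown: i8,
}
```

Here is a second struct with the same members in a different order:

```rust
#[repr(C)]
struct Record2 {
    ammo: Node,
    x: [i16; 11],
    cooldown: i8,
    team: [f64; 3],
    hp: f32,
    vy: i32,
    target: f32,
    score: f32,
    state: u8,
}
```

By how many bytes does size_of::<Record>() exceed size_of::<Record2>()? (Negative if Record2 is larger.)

8

Node: 0..2  c  (2B, 2-aligned); 2..3  g  (1B, 1-aligned); 3..4  h  (1B, 1-aligned); 4..6  f  (2B, 2-aligned); sizeof = 6, alignof = 2
0..1  state  (1B, 1-aligned)
1..4  -- padding (3B)
4..8  target  (4B, 4-aligned)
8..14  ammo  (6B, 2-aligned)
14..16  -- padding (2B)
16..20  score  (4B, 4-aligned)
20..42  x  (22B, 2-aligned)
42..48  -- padding (6B)
48..72  team  (24B, 8-aligned)
72..76  vy  (4B, 4-aligned)
76..80  hp  (4B, 4-aligned)
80..81  cooldown  (1B, 1-aligned)
81..88  -- tail padding (7B)
sizeof = 88, alignof = 8
— Record2 —
0..6  ammo  (6B, 2-aligned)
6..28  x  (22B, 2-aligned)
28..29  cooldown  (1B, 1-aligned)
29..32  -- padding (3B)
32..56  team  (24B, 8-aligned)
56..60  hp  (4B, 4-aligned)
60..64  vy  (4B, 4-aligned)
64..68  target  (4B, 4-aligned)
68..72  score  (4B, 4-aligned)
72..73  state  (1B, 1-aligned)
73..80  -- tail padding (7B)
sizeof = 80, alignof = 8
88 − 80 = 8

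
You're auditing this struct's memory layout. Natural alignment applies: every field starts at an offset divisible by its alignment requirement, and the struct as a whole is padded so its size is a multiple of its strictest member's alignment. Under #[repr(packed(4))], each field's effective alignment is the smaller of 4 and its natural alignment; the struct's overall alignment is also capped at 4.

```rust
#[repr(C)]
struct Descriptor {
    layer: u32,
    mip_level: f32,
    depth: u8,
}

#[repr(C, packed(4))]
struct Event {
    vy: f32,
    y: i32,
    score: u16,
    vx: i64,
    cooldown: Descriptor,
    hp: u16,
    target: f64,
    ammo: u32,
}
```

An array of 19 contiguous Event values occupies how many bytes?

Descriptor: @0: layer [4B, align 4] → 4; @4: mip_level [4B, align 4] → 8; @8: depth [1B, align 1] → 9; +3 tail pad (align 4); size 12, align 4
@0: vy [4B, align 4] → 4
@4: y [4B, align 4] → 8
@8: score [2B, align 2] → 10
+2 pad (align 4)
@12: vx [8B, align 4] → 20
@20: cooldown [12B, align 4] → 32
@32: hp [2B, align 2] → 34
+2 pad (align 4)
@36: target [8B, align 4] → 44
@44: ammo [4B, align 4] → 48
size 48, align 4
array of 19: 19 × 48 = 912

912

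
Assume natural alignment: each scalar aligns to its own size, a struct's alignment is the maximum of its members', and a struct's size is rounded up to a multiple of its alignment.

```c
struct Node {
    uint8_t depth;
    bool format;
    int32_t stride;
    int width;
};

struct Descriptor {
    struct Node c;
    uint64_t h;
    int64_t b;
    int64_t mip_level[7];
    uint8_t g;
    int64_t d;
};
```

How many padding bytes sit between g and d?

7

Node: 0..1  depth  (1B, 1-aligned); 1..2  format  (1B, 1-aligned); 2..4  -- padding (2B); 4..8  stride  (4B, 4-aligned); 8..12  width  (4B, 4-aligned); sizeof = 12, alignof = 4
0..12  c  (12B, 4-aligned)
12..16  -- padding (4B)
16..24  h  (8B, 8-aligned)
24..32  b  (8B, 8-aligned)
32..88  mip_level  (56B, 8-aligned)
88..89  g  (1B, 1-aligned)
89..96  -- padding (7B)
96..104  d  (8B, 8-aligned)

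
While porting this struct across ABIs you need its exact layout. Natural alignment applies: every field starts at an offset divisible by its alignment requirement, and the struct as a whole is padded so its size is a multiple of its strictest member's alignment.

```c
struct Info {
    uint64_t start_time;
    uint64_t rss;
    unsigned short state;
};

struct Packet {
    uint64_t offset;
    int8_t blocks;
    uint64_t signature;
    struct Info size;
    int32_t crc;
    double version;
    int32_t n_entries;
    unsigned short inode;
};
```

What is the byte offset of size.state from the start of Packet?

40

Info: start_time at 0 (size 8, align 8) → ends 8; rss at 8 (size 8, align 8) → ends 16; state at 16 (size 2, align 2) → ends 18; tail pad 6 to reach multiple of 8; total 24 bytes, alignment 8
offset at 0 (size 8, align 8) → ends 8
blocks at 8 (size 1, align 1) → ends 9
pad 7 to align 8 for signature
signature at 16 (size 8, align 8) → ends 24
size at 24 (size 24, align 8) → ends 48
within Info: state at 16
24 + 16 = 40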